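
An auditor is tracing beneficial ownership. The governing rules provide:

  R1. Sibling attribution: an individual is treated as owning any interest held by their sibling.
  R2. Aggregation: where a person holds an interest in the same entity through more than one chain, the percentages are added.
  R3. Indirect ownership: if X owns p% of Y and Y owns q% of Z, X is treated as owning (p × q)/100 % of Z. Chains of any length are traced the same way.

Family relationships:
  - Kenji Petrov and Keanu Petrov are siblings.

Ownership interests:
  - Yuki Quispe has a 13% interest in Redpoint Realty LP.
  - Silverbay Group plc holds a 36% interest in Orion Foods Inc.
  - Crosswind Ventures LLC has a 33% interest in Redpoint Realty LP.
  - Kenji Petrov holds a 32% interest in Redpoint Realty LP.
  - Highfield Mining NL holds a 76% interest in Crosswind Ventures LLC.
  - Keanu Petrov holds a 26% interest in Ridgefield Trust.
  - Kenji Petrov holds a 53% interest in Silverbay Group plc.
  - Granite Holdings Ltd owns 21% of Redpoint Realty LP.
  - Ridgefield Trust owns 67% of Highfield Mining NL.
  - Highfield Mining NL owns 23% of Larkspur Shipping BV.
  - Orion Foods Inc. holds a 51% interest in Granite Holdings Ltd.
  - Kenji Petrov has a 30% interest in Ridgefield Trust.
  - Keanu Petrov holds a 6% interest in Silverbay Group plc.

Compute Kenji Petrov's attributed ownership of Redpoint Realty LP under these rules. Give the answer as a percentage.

43.68482%

By sibling attribution (R1), Kenji Petrov is treated as also owning Keanu Petrov's interest in Silverbay Group plc, giving 53% + 6% = 59%.
By sibling attribution (R1), Kenji Petrov is treated as also owning Keanu Petrov's interest in Ridgefield Trust, giving 30% + 26% = 56%.
Chain via Silverbay Group plc → Orion Foods Inc. → Granite Holdings Ltd (R3): 59% × 36% × 51% × 21% = 2.274804% of Redpoint Realty LP.
Chain via Ridgefield Trust → Highfield Mining NL → Crosswind Ventures LLC (R3): 56% × 67% × 76% × 33% = 9.410016% of Redpoint Realty LP.
Direct interest in Redpoint Realty LP: 32%.
Aggregating (R2): 2.274804% + 9.410016% + 32% = 43.68482%.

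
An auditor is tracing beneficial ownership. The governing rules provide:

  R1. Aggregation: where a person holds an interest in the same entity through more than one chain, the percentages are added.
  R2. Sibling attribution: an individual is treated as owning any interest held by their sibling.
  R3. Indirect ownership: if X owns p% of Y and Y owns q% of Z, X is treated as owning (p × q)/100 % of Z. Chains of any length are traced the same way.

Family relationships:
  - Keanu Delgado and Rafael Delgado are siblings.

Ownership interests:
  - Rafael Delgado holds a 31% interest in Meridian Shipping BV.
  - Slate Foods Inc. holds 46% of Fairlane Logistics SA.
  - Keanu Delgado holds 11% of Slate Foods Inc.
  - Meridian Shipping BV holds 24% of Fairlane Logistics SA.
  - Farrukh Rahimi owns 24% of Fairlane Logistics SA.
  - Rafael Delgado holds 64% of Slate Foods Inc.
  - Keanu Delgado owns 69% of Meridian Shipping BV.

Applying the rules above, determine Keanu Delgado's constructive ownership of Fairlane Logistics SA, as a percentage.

By sibling attribution (R2), Keanu Delgado is treated as also owning Rafael Delgado's interest in Slate Foods Inc, giving 11% + 64% = 75%.
By sibling attribution (R2), Keanu Delgado is treated as also owning Rafael Delgado's interest in Meridian Shipping BV, giving 69% + 31% = 100%.
Chain via Slate Foods Inc. (R3): 75% × 46% = 34.5% of Fairlane Logistics SA.
Chain via Meridian Shipping BV (R3): 100% × 24% = 24% of Fairlane Logistics SA.
Aggregating (R1): 34.5% + 24% = 58.5%.

58.5%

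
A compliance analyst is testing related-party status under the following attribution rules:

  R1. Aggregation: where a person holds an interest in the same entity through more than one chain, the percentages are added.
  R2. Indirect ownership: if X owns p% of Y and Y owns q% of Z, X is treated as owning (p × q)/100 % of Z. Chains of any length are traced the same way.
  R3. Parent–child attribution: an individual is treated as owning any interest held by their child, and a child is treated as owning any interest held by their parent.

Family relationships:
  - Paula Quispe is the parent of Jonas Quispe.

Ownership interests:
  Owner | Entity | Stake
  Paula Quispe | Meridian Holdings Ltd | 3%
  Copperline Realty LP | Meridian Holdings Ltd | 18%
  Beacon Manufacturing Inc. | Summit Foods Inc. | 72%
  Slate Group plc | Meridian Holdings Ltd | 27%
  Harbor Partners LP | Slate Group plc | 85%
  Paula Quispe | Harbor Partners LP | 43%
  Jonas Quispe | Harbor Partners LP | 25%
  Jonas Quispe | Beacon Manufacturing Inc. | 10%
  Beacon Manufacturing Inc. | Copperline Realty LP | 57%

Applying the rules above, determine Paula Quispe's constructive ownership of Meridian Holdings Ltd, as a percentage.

By parent–child attribution (R3), Paula Quispe is treated as also owning Jonas Quispe's interest in Harbor Partners LP, giving 43% + 25% = 68%.
By parent–child attribution (R3), Paula Quispe is treated as owning Jonas Quispe's 10% interest in Beacon Manufacturing Inc.
Chain via Harbor Partners LP → Slate Group plc (R2): 68% × 85% × 27% = 15.606% of Meridian Holdings Ltd.
Direct interest in Meridian Holdings Ltd: 3%.
Chain via Beacon Manufacturing Inc. → Copperline Realty LP (R2): 10% × 57% × 18% = 1.026% of Meridian Holdings Ltd.
Aggregating (R1): 15.606% + 3% + 1.026% = 19.632%.

19.632%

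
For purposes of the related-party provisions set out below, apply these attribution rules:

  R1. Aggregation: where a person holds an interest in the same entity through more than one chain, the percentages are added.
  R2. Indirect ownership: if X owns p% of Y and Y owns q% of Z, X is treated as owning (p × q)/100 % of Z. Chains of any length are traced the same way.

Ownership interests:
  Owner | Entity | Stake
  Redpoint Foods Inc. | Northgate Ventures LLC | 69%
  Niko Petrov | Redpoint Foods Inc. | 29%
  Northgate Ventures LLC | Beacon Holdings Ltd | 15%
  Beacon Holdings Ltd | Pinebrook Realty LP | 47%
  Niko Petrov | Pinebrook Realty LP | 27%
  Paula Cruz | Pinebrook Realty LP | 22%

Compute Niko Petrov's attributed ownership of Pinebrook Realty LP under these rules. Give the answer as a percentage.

Chain via Redpoint Foods Inc. → Northgate Ventures LLC → Beacon Holdings Ltd (R2): 29% × 69% × 15% × 47% = 1.410705% of Pinebrook Realty LP.
Direct interest in Pinebrook Realty LP: 27%.
Aggregating (R1): 1.410705% + 27% = 28.410705%.

28.410705%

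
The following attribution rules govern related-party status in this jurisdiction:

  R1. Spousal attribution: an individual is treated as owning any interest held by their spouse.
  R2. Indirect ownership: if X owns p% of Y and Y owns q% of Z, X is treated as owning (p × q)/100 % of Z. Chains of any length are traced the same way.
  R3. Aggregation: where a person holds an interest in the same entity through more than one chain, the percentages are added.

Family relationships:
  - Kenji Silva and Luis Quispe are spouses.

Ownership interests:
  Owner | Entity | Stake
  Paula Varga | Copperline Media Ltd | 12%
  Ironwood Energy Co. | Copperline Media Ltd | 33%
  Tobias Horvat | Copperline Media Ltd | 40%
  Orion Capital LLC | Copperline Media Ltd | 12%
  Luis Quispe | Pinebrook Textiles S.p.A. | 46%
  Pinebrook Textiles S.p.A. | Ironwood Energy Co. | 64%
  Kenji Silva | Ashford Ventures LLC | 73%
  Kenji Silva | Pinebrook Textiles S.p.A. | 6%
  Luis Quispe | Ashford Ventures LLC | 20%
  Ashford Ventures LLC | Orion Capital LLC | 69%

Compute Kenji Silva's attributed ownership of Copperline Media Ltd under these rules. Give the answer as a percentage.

By spousal attribution (R1), Kenji Silva is treated as also owning Luis Quispe's interest in Pinebrook Textiles S.p.A, giving 6% + 46% = 52%.
By spousal attribution (R1), Kenji Silva is treated as also owning Luis Quispe's interest in Ashford Ventures LLC, giving 73% + 20% = 93%.
Chain via Pinebrook Textiles S.p.A. → Ironwood Energy Co. (R2): 52% × 64% × 33% = 10.9824% of Copperline Media Ltd.
Chain via Ashford Ventures LLC → Orion Capital LLC (R2): 93% × 69% × 12% = 7.7004% of Copperline Media Ltd.
Aggregating (R3): 10.9824% + 7.7004% = 18.6828%.

18.6828%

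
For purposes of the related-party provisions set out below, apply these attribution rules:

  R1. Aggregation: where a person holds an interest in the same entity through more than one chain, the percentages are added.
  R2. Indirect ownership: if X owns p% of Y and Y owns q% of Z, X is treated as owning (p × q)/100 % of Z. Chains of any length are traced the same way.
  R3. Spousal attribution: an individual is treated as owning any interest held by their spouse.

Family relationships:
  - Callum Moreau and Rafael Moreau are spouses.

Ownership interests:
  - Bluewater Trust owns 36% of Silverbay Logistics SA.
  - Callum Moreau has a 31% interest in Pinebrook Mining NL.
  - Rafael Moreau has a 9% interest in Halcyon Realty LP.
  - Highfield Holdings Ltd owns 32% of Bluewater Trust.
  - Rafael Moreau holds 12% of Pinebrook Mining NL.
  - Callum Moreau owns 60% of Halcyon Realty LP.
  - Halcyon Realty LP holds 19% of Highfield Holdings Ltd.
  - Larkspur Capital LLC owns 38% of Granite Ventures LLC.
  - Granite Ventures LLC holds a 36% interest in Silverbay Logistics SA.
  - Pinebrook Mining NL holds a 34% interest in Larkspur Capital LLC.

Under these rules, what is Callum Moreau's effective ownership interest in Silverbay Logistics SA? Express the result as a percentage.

3.510288%

By spousal attribution (R3), Callum Moreau is treated as also owning Rafael Moreau's interest in Pinebrook Mining NL, giving 31% + 12% = 43%.
By spousal attribution (R3), Callum Moreau is treated as also owning Rafael Moreau's interest in Halcyon Realty LP, giving 60% + 9% = 69%.
Chain via Pinebrook Mining NL → Larkspur Capital LLC → Granite Ventures LLC (R2): 43% × 34% × 38% × 36% = 2.000016% of Silverbay Logistics SA.
Chain via Halcyon Realty LP → Highfield Holdings Ltd → Bluewater Trust (R2): 69% × 19% × 32% × 36% = 1.510272% of Silverbay Logistics SA.
Aggregating (R1): 2.000016% + 1.510272% = 3.510288%.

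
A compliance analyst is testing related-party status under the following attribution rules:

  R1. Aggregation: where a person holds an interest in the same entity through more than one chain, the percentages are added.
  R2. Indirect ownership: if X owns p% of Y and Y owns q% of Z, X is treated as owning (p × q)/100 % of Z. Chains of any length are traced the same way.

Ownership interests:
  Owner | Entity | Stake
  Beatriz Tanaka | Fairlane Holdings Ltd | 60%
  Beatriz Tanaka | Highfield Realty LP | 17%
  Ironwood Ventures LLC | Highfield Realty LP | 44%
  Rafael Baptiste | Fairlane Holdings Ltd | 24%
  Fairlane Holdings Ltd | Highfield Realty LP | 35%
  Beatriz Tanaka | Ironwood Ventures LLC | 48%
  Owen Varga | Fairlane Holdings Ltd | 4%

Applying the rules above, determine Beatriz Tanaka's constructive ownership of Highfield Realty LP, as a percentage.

Chain via Fairlane Holdings Ltd (R2): 60% × 35% = 21% of Highfield Realty LP.
Chain via Ironwood Ventures LLC (R2): 48% × 44% = 21.12% of Highfield Realty LP.
Direct interest in Highfield Realty LP: 17%.
Aggregating (R1): 21% + 21.12% + 17% = 59.12%.

59.12%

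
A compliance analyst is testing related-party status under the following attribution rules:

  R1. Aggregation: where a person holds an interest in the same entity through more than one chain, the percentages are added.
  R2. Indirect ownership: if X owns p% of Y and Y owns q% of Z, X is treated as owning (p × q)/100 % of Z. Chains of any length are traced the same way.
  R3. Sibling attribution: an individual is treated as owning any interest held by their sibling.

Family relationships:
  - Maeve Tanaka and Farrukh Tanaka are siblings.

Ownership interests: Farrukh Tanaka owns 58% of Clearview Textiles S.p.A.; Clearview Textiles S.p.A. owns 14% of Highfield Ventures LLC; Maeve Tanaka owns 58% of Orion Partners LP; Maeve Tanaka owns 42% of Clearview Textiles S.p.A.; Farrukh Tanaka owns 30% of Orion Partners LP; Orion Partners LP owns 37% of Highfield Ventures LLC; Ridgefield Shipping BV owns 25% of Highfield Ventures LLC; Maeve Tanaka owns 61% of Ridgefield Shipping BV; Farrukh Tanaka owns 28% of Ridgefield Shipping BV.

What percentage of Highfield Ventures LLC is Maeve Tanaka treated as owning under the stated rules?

68.81%

By sibling attribution (R3), Maeve Tanaka is treated as also owning Farrukh Tanaka's interest in Clearview Textiles S.p.A, giving 42% + 58% = 100%.
By sibling attribution (R3), Maeve Tanaka is treated as also owning Farrukh Tanaka's interest in Orion Partners LP, giving 58% + 30% = 88%.
By sibling attribution (R3), Maeve Tanaka is treated as also owning Farrukh Tanaka's interest in Ridgefield Shipping BV, giving 61% + 28% = 89%.
Chain via Clearview Textiles S.p.A. (R2): 100% × 14% = 14% of Highfield Ventures LLC.
Chain via Orion Partners LP (R2): 88% × 37% = 32.56% of Highfield Ventures LLC.
Chain via Ridgefield Shipping BV (R2): 89% × 25% = 22.25% of Highfield Ventures LLC.
Aggregating (R1): 14% + 32.56% + 22.25% = 68.81%.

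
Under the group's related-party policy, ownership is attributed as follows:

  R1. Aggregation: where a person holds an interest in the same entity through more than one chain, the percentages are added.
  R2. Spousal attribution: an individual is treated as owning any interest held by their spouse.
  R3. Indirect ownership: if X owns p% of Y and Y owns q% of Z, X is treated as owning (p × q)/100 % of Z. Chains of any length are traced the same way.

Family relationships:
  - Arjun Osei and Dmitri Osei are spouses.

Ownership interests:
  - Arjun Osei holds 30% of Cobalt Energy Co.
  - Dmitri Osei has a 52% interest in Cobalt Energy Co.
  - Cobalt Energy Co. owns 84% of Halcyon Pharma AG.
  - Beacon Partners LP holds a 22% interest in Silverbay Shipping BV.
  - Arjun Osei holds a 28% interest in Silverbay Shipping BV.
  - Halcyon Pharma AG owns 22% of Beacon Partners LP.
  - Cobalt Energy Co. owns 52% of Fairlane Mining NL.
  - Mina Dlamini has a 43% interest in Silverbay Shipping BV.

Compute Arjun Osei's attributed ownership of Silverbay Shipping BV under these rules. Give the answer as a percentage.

By spousal attribution (R2), Arjun Osei is treated as also owning Dmitri Osei's interest in Cobalt Energy Co, giving 30% + 52% = 82%.
Chain via Cobalt Energy Co. → Halcyon Pharma AG → Beacon Partners LP (R3): 82% × 84% × 22% × 22% = 3.333792% of Silverbay Shipping BV.
Direct interest in Silverbay Shipping BV: 28%.
Aggregating (R1): 3.333792% + 28% = 31.333792%.

31.333792%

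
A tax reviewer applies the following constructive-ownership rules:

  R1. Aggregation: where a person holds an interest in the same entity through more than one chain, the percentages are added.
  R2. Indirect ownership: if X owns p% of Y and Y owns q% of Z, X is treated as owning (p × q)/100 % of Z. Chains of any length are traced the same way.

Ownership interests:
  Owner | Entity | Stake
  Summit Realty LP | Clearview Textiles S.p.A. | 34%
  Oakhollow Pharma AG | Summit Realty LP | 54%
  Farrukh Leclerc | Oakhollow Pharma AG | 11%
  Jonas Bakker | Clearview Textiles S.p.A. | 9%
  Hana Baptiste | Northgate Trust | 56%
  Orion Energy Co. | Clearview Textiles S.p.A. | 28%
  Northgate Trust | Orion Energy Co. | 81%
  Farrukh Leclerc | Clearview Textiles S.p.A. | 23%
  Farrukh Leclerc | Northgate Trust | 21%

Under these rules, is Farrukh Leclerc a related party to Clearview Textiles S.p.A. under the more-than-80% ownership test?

No

Chain via Oakhollow Pharma AG → Summit Realty LP (R2): 11% × 54% × 34% = 2.0196% of Clearview Textiles S.p.A.
Chain via Northgate Trust → Orion Energy Co. (R2): 21% × 81% × 28% = 4.7628% of Clearview Textiles S.p.A.
Direct interest in Clearview Textiles S.p.A: 23%.
Aggregating (R1): 2.0196% + 4.7628% + 23% = 29.7824%.
29.7824% does not exceed the 80% threshold, so Farrukh is not a related party to Clearview Textiles S.p.A.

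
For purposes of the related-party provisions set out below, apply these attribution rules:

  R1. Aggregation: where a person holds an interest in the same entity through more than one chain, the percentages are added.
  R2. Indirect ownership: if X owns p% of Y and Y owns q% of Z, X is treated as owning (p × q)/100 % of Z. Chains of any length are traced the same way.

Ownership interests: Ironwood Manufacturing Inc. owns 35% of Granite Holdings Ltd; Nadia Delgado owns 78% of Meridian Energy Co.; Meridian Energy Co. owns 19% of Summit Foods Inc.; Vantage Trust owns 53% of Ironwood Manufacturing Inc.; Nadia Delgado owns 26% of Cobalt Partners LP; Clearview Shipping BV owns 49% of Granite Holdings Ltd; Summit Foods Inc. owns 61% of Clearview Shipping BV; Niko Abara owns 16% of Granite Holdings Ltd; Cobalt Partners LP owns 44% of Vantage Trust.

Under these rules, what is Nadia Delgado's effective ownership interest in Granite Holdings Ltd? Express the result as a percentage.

Chain via Meridian Energy Co. → Summit Foods Inc. → Clearview Shipping BV (R2): 78% × 19% × 61% × 49% = 4.429698% of Granite Holdings Ltd.
Chain via Cobalt Partners LP → Vantage Trust → Ironwood Manufacturing Inc. (R2): 26% × 44% × 53% × 35% = 2.12212% of Granite Holdings Ltd.
Aggregating (R1): 4.429698% + 2.12212% = 6.551818%.

6.551818%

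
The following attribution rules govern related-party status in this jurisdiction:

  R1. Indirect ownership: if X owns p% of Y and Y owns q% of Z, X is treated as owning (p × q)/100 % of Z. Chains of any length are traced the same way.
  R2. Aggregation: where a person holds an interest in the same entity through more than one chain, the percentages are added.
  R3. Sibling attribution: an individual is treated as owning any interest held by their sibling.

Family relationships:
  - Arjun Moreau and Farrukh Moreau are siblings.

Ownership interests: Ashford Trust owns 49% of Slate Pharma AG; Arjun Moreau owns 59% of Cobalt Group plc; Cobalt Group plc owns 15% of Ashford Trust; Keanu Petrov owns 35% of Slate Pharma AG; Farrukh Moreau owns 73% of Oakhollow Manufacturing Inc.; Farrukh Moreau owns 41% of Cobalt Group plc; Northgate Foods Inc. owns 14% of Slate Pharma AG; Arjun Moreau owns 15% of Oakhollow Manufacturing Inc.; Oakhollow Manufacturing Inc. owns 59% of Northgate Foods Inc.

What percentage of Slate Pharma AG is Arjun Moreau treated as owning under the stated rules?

By sibling attribution (R3), Arjun Moreau is treated as also owning Farrukh Moreau's interest in Oakhollow Manufacturing Inc, giving 15% + 73% = 88%.
By sibling attribution (R3), Arjun Moreau is treated as also owning Farrukh Moreau's interest in Cobalt Group plc, giving 59% + 41% = 100%.
Chain via Oakhollow Manufacturing Inc. → Northgate Foods Inc. (R1): 88% × 59% × 14% = 7.2688% of Slate Pharma AG.
Chain via Cobalt Group plc → Ashford Trust (R1): 100% × 15% × 49% = 7.35% of Slate Pharma AG.
Aggregating (R2): 7.2688% + 7.35% = 14.6188%.

14.6188%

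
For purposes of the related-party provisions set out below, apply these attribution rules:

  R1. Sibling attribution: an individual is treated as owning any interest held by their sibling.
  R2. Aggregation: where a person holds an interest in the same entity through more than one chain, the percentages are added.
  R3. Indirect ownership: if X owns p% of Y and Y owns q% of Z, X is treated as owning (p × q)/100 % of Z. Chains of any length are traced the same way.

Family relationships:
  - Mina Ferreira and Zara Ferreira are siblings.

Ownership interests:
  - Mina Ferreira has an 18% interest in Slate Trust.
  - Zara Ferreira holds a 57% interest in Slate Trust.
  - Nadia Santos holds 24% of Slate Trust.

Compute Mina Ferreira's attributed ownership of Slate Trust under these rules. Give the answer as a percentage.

By sibling attribution (R1), Mina Ferreira is treated as also owning Zara Ferreira's interest in Slate Trust, giving 18% + 57% = 75%.
Direct interest in Slate Trust: 75%.

75%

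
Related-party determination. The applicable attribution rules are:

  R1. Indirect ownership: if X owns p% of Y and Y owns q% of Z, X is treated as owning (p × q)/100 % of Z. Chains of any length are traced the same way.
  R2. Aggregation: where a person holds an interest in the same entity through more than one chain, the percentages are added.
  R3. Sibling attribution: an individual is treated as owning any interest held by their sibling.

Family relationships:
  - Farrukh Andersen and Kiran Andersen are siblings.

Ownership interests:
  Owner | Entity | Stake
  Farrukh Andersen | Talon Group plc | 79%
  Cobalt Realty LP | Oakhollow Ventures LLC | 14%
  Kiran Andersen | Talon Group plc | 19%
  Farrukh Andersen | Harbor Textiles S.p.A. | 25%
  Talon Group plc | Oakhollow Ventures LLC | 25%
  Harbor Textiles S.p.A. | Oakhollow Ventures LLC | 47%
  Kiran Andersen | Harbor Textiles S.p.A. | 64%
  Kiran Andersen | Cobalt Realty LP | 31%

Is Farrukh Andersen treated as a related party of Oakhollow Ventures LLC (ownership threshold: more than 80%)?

No

By sibling attribution (R3), Farrukh Andersen is treated as also owning Kiran Andersen's interest in Talon Group plc, giving 79% + 19% = 98%.
By sibling attribution (R3), Farrukh Andersen is treated as also owning Kiran Andersen's interest in Harbor Textiles S.p.A, giving 25% + 64% = 89%.
By sibling attribution (R3), Farrukh Andersen is treated as owning Kiran Andersen's 31% interest in Cobalt Realty LP.
Chain via Talon Group plc (R1): 98% × 25% = 24.5% of Oakhollow Ventures LLC.
Chain via Harbor Textiles S.p.A. (R1): 89% × 47% = 41.83% of Oakhollow Ventures LLC.
Chain via Cobalt Realty LP (R1): 31% × 14% = 4.34% of Oakhollow Ventures LLC.
Aggregating (R2): 24.5% + 41.83% + 4.34% = 70.67%.
70.67% does not exceed the 80% threshold, so Farrukh is not a related party to Oakhollow Ventures LLC.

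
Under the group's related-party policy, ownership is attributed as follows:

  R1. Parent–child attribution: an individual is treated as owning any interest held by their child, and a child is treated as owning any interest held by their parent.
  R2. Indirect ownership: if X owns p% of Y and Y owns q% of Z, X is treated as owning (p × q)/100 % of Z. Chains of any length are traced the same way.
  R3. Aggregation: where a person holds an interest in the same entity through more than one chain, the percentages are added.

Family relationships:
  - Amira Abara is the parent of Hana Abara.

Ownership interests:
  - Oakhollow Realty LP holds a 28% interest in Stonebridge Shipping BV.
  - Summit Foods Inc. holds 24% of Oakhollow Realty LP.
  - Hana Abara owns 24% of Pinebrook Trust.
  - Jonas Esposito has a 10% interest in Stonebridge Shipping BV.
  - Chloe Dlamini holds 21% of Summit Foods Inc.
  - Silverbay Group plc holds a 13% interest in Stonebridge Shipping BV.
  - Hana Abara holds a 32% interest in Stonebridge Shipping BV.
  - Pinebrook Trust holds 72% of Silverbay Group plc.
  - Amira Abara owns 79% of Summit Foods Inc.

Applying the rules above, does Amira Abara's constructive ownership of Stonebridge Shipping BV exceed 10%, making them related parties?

Yes

By parent–child attribution (R1), Amira Abara is treated as owning Hana Abara's 24% interest in Pinebrook Trust.
By parent–child attribution (R1), Amira Abara is treated as owning Hana Abara's 32% interest in Stonebridge Shipping BV.
Chain via Summit Foods Inc. → Oakhollow Realty LP (R2): 79% × 24% × 28% = 5.3088% of Stonebridge Shipping BV.
Chain via Pinebrook Trust → Silverbay Group plc (R2): 24% × 72% × 13% = 2.2464% of Stonebridge Shipping BV.
Direct interest in Stonebridge Shipping BV: 32%.
Aggregating (R3): 5.3088% + 2.2464% + 32% = 39.5552%.
39.5552% exceeds the 10% threshold, so Amira is a related party to Stonebridge Shipping BV.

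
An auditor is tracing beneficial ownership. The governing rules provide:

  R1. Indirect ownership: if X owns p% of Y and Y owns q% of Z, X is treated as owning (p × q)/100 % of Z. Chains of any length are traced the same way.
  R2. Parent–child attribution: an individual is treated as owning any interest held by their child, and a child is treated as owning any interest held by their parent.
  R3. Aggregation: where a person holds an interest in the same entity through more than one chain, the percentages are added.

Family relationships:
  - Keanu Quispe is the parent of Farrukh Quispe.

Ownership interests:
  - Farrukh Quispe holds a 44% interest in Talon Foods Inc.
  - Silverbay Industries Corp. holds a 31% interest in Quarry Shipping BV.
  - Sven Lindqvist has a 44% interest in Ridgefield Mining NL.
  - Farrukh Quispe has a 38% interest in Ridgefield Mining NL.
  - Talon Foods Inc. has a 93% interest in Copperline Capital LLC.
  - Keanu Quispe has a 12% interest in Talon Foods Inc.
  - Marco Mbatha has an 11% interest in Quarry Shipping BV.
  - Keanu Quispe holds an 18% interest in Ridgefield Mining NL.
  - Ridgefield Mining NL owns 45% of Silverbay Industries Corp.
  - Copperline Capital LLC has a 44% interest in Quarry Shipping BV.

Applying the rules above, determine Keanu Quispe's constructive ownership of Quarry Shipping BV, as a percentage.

30.7272%

By parent–child attribution (R2), Keanu Quispe is treated as also owning Farrukh Quispe's interest in Talon Foods Inc, giving 12% + 44% = 56%.
By parent–child attribution (R2), Keanu Quispe is treated as also owning Farrukh Quispe's interest in Ridgefield Mining NL, giving 18% + 38% = 56%.
Chain via Talon Foods Inc. → Copperline Capital LLC (R1): 56% × 93% × 44% = 22.9152% of Quarry Shipping BV.
Chain via Ridgefield Mining NL → Silverbay Industries Corp. (R1): 56% × 45% × 31% = 7.812% of Quarry Shipping BV.
Aggregating (R3): 22.9152% + 7.812% = 30.7272%.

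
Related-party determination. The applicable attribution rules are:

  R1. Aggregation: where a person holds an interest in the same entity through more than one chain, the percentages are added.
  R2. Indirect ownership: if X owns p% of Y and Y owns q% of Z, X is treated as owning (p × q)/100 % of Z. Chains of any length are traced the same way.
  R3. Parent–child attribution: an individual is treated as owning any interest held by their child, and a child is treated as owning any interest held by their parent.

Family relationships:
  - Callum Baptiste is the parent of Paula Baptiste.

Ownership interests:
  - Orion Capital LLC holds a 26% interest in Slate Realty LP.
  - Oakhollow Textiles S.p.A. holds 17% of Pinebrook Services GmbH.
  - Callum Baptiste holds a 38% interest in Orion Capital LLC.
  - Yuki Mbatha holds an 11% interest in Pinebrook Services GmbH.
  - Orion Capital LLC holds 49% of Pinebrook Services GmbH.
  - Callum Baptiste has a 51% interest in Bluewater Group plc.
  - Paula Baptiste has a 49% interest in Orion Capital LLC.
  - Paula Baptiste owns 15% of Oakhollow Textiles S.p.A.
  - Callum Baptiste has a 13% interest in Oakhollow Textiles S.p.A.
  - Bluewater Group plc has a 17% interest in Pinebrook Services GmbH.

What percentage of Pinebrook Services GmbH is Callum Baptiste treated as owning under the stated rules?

56.06%

By parent–child attribution (R3), Callum Baptiste is treated as also owning Paula Baptiste's interest in Oakhollow Textiles S.p.A, giving 13% + 15% = 28%.
By parent–child attribution (R3), Callum Baptiste is treated as also owning Paula Baptiste's interest in Orion Capital LLC, giving 38% + 49% = 87%.
Chain via Oakhollow Textiles S.p.A. (R2): 28% × 17% = 4.76% of Pinebrook Services GmbH.
Chain via Orion Capital LLC (R2): 87% × 49% = 42.63% of Pinebrook Services GmbH.
Chain via Bluewater Group plc (R2): 51% × 17% = 8.67% of Pinebrook Services GmbH.
Aggregating (R1): 4.76% + 42.63% + 8.67% = 56.06%.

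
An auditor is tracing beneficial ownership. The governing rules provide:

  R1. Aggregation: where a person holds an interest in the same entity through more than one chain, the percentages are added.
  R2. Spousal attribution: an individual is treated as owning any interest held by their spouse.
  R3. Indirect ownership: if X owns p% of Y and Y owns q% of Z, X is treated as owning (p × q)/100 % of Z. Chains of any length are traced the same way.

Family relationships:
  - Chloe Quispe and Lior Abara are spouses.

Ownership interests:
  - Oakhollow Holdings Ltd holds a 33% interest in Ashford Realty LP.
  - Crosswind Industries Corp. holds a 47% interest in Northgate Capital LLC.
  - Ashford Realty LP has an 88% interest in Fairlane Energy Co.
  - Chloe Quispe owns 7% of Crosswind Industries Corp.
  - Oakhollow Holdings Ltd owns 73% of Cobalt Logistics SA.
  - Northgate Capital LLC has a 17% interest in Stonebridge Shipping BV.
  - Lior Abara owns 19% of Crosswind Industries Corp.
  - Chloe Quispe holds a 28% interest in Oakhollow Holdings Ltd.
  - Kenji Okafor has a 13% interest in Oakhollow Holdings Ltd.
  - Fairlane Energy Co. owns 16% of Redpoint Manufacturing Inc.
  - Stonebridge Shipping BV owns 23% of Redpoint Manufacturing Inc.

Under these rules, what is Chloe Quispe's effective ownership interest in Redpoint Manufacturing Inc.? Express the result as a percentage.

1.778794%

By spousal attribution (R2), Chloe Quispe is treated as also owning Lior Abara's interest in Crosswind Industries Corp, giving 7% + 19% = 26%.
Chain via Crosswind Industries Corp. → Northgate Capital LLC → Stonebridge Shipping BV (R3): 26% × 47% × 17% × 23% = 0.477802% of Redpoint Manufacturing Inc.
Chain via Oakhollow Holdings Ltd → Ashford Realty LP → Fairlane Energy Co. (R3): 28% × 33% × 88% × 16% = 1.300992% of Redpoint Manufacturing Inc.
Aggregating (R1): 0.477802% + 1.300992% = 1.778794%.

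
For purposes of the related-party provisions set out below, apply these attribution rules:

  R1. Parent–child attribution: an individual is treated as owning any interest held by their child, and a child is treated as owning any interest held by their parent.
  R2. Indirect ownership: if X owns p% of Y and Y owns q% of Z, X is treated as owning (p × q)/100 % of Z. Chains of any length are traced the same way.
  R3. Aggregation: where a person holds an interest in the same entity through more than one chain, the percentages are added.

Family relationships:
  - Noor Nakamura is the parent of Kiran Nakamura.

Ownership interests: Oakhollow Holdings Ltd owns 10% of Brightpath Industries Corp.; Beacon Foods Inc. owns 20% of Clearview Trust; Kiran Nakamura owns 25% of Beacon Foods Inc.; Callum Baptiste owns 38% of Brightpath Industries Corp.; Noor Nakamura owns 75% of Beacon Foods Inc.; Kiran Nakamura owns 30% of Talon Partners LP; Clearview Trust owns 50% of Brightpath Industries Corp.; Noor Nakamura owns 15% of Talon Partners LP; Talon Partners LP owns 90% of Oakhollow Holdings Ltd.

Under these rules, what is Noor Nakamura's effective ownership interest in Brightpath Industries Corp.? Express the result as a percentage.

By parent–child attribution (R1), Noor Nakamura is treated as also owning Kiran Nakamura's interest in Beacon Foods Inc, giving 75% + 25% = 100%.
By parent–child attribution (R1), Noor Nakamura is treated as also owning Kiran Nakamura's interest in Talon Partners LP, giving 15% + 30% = 45%.
Chain via Beacon Foods Inc. → Clearview Trust (R2): 100% × 20% × 50% = 10% of Brightpath Industries Corp.
Chain via Talon Partners LP → Oakhollow Holdings Ltd (R2): 45% × 90% × 10% = 4.05% of Brightpath Industries Corp.
Aggregating (R3): 10% + 4.05% = 14.05%.

14.05%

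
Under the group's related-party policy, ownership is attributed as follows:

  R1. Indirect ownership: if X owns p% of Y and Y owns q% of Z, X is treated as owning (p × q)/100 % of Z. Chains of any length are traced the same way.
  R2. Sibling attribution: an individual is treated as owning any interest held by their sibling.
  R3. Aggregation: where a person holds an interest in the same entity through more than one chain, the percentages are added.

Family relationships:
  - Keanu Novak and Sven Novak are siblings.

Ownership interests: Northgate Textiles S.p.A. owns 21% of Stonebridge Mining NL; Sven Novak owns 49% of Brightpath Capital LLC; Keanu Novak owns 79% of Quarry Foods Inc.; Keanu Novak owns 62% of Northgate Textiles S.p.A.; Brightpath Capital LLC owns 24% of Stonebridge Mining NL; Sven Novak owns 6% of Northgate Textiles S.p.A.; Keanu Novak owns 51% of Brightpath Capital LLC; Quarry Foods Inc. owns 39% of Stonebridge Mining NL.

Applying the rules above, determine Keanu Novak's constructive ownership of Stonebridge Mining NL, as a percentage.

By sibling attribution (R2), Keanu Novak is treated as also owning Sven Novak's interest in Northgate Textiles S.p.A, giving 62% + 6% = 68%.
By sibling attribution (R2), Keanu Novak is treated as also owning Sven Novak's interest in Brightpath Capital LLC, giving 51% + 49% = 100%.
Chain via Northgate Textiles S.p.A. (R1): 68% × 21% = 14.28% of Stonebridge Mining NL.
Chain via Quarry Foods Inc. (R1): 79% × 39% = 30.81% of Stonebridge Mining NL.
Chain via Brightpath Capital LLC (R1): 100% × 24% = 24% of Stonebridge Mining NL.
Aggregating (R3): 14.28% + 30.81% + 24% = 69.09%.

69.09%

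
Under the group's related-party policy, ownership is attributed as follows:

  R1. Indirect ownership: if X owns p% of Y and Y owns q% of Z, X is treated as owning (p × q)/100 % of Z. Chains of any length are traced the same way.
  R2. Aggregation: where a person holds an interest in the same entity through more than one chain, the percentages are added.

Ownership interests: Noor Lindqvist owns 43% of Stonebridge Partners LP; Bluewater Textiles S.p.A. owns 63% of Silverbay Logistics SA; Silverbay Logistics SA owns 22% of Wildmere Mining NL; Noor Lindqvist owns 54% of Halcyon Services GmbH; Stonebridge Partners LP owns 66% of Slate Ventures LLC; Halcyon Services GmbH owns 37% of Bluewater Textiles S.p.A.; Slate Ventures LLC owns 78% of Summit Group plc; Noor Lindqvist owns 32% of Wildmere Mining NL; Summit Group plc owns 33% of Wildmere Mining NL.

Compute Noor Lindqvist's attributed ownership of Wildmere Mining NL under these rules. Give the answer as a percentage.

42.07424%

Chain via Stonebridge Partners LP → Slate Ventures LLC → Summit Group plc (R1): 43% × 66% × 78% × 33% = 7.305012% of Wildmere Mining NL.
Chain via Halcyon Services GmbH → Bluewater Textiles S.p.A. → Silverbay Logistics SA (R1): 54% × 37% × 63% × 22% = 2.769228% of Wildmere Mining NL.
Direct interest in Wildmere Mining NL: 32%.
Aggregating (R2): 7.305012% + 2.769228% + 32% = 42.07424%.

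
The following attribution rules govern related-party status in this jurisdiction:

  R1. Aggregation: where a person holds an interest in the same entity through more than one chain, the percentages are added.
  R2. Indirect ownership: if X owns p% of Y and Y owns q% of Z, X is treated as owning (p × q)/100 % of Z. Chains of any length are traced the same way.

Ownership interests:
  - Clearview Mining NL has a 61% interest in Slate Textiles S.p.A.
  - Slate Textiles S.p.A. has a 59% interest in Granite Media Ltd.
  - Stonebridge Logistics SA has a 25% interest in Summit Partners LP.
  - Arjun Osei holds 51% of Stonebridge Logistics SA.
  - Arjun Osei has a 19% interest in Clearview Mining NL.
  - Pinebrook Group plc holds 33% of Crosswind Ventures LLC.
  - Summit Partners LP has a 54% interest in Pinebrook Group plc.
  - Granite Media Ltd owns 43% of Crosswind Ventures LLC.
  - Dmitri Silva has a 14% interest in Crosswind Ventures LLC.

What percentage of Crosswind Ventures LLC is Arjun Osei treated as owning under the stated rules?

Chain via Stonebridge Logistics SA → Summit Partners LP → Pinebrook Group plc (R2): 51% × 25% × 54% × 33% = 2.27205% of Crosswind Ventures LLC.
Chain via Clearview Mining NL → Slate Textiles S.p.A. → Granite Media Ltd (R2): 19% × 61% × 59% × 43% = 2.940383% of Crosswind Ventures LLC.
Aggregating (R1): 2.27205% + 2.940383% = 5.212433%.

5.212433%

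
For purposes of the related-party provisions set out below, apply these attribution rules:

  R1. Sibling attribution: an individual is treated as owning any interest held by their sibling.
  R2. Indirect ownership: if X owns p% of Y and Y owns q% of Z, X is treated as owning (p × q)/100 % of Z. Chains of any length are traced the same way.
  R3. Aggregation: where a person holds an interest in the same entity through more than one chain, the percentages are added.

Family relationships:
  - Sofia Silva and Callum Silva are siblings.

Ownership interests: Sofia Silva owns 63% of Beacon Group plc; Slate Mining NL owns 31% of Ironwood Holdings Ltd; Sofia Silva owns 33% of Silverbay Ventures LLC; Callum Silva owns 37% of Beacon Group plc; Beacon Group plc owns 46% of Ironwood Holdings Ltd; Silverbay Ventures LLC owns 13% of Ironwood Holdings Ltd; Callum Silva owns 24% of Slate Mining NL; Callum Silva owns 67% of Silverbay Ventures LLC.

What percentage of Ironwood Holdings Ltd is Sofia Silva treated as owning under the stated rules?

66.44%

By sibling attribution (R1), Sofia Silva is treated as also owning Callum Silva's interest in Beacon Group plc, giving 63% + 37% = 100%.
By sibling attribution (R1), Sofia Silva is treated as also owning Callum Silva's interest in Silverbay Ventures LLC, giving 33% + 67% = 100%.
By sibling attribution (R1), Sofia Silva is treated as owning Callum Silva's 24% interest in Slate Mining NL.
Chain via Beacon Group plc (R2): 100% × 46% = 46% of Ironwood Holdings Ltd.
Chain via Silverbay Ventures LLC (R2): 100% × 13% = 13% of Ironwood Holdings Ltd.
Chain via Slate Mining NL (R2): 24% × 31% = 7.44% of Ironwood Holdings Ltd.
Aggregating (R3): 46% + 13% + 7.44% = 66.44%.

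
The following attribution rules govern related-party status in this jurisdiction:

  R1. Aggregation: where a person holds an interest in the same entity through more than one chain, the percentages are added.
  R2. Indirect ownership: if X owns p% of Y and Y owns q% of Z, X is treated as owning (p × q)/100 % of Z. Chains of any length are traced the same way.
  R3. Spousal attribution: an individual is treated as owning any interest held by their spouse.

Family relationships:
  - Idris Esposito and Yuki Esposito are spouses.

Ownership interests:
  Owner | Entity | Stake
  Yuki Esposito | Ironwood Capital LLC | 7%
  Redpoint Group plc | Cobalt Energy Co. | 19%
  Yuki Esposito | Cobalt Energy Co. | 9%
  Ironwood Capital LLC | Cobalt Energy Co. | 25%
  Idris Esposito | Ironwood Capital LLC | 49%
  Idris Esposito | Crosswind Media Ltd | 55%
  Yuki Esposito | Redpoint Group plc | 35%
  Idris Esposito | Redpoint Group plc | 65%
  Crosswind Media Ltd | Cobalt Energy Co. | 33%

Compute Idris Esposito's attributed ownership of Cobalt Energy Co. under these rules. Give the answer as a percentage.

By spousal attribution (R3), Idris Esposito is treated as also owning Yuki Esposito's interest in Redpoint Group plc, giving 65% + 35% = 100%.
By spousal attribution (R3), Idris Esposito is treated as also owning Yuki Esposito's interest in Ironwood Capital LLC, giving 49% + 7% = 56%.
By spousal attribution (R3), Idris Esposito is treated as owning Yuki Esposito's 9% interest in Cobalt Energy Co.
Chain via Redpoint Group plc (R2): 100% × 19% = 19% of Cobalt Energy Co.
Chain via Ironwood Capital LLC (R2): 56% × 25% = 14% of Cobalt Energy Co.
Chain via Crosswind Media Ltd (R2): 55% × 33% = 18.15% of Cobalt Energy Co.
Direct interest in Cobalt Energy Co: 9%.
Aggregating (R1): 19% + 14% + 18.15% + 9% = 60.15%.

60.15%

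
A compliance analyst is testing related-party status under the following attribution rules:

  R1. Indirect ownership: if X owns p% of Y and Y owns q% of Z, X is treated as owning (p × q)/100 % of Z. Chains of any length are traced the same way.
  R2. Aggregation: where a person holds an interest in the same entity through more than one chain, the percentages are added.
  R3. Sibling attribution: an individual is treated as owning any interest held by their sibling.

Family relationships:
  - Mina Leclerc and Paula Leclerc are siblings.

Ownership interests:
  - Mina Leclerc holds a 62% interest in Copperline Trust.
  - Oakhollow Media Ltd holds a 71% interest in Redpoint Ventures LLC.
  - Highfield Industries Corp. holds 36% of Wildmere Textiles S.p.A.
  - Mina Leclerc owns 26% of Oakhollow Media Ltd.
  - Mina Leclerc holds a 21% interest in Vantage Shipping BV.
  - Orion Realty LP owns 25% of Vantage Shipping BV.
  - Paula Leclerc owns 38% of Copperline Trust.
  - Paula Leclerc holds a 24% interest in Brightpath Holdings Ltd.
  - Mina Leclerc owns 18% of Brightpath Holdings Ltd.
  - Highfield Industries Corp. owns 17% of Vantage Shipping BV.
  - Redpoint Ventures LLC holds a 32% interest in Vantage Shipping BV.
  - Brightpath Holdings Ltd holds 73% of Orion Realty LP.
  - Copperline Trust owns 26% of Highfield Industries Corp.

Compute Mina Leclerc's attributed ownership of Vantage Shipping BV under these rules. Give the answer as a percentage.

38.9922%

By sibling attribution (R3), Mina Leclerc is treated as also owning Paula Leclerc's interest in Copperline Trust, giving 62% + 38% = 100%.
By sibling attribution (R3), Mina Leclerc is treated as also owning Paula Leclerc's interest in Brightpath Holdings Ltd, giving 18% + 24% = 42%.
Chain via Oakhollow Media Ltd → Redpoint Ventures LLC (R1): 26% × 71% × 32% = 5.9072% of Vantage Shipping BV.
Chain via Copperline Trust → Highfield Industries Corp. (R1): 100% × 26% × 17% = 4.42% of Vantage Shipping BV.
Chain via Brightpath Holdings Ltd → Orion Realty LP (R1): 42% × 73% × 25% = 7.665% of Vantage Shipping BV.
Direct interest in Vantage Shipping BV: 21%.
Aggregating (R2): 5.9072% + 4.42% + 7.665% + 21% = 38.9922%.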